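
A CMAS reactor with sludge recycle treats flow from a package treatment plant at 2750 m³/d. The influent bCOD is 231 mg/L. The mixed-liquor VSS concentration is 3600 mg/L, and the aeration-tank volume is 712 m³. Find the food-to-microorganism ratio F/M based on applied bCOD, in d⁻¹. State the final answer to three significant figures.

Food-to-microorganism ratio F/M = Q S₀ / (V X) = 2750 × 231 / (712.0 × 3600) = 0.2478 d⁻¹.

F/M ≈ 0.248 d⁻¹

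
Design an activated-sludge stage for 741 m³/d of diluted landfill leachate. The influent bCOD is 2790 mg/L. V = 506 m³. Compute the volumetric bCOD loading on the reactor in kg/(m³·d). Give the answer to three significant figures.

Applied bCOD load per unit volume = Q·S₀/V = (741 × 2790/1000)/506.0 = 4.086 kg bCOD·m⁻³·d⁻¹.

L_v ≈ 4.09 kg bCOD/(m³·d)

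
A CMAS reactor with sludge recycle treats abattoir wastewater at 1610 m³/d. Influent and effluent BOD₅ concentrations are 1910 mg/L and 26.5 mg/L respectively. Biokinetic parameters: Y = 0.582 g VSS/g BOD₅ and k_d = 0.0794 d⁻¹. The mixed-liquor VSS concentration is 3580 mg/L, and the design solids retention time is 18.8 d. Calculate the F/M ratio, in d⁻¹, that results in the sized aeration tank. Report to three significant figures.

From the SRT design equation V = Y Q (S₀−S) θ_c / [X (1 + k_d θ_c)] = 0.582 × 1610 × (1910 − 26.5) × 18.8 / [3580 × (1 + 0.0794 × 18.8)] = 3.32×10^7 / 8924 = 3718 m³.
F/M = Q·S₀ / (V·X) = 1610 × 1910 / (3718 × 3580) = 0.2310 g BOD₅·(g VSS·d)⁻¹.

F/M ≈ 0.231 d⁻¹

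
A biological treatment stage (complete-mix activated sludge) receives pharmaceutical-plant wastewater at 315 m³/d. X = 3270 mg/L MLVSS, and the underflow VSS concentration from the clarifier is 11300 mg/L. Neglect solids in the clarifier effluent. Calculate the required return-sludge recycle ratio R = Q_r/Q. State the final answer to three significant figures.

R ≈ 0.407

Mass balance around the secondary clarifier (neglecting effluent solids): R = X / (X_r − X) = 3270 / (11300 − 3270) = 0.4072.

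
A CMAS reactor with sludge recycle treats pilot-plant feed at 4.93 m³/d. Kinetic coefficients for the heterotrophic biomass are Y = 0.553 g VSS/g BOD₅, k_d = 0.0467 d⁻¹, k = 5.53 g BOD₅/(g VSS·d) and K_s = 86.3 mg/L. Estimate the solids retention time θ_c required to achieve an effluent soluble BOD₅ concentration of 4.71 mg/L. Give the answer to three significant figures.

θ_c ≈ 8.96 d

At the target effluent, Y k S/(K_s+S) = 0.553×5.53×4.71/91.01 = 0.1583 d⁻¹.
θ_c = 1/(μ − k_d) = 1/(0.1583 − 0.0467) = 1/0.1116 = 8.963 d.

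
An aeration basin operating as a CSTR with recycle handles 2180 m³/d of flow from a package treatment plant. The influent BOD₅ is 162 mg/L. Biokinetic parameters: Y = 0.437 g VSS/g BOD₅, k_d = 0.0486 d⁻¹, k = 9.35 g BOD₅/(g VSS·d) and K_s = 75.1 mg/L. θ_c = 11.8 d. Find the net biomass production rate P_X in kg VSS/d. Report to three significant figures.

P_X ≈ 96.6 kg VSS/d

Effluent substrate depends only on kinetics and SRT: S = K_s(1 + k_d θ_c) / [θ_c(Yk − k_d) − 1] = 75.1 × (1 + 0.0486 × 11.8) / [11.8 × (0.437 × 9.35 − 0.0486) − 1] = 118.2 / 46.64 = 2.534 mg/L.
Correct the yield for decay: Y_obs = Y/(1 + k_d θ_c) = 0.437 / (1 + 0.0486 × 11.8) = 0.437 / 1.573 = 0.2777.
Mass of BOD₅ removed per day: Q(S₀ − S) = 2180 × 159.5 g/m³ = 347.6 kg/d.
P_X = Y_obs · Q(S₀ − S) = 0.2777 × 347.6 = 96.55 kg VSS/d.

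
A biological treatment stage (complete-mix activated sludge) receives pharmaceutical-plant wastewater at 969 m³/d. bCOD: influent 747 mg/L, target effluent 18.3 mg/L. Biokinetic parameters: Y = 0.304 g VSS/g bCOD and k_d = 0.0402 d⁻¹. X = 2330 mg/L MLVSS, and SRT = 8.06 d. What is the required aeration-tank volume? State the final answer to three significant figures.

From the SRT design equation V = Y Q (S₀−S) θ_c / [X (1 + k_d θ_c)] = 0.304 × 969 × (747 − 18.3) × 8.06 / [2330 × (1 + 0.0402 × 8.06)] = 1.73×10^6 / 3085 = 560.8 m³.

V ≈ 561 m³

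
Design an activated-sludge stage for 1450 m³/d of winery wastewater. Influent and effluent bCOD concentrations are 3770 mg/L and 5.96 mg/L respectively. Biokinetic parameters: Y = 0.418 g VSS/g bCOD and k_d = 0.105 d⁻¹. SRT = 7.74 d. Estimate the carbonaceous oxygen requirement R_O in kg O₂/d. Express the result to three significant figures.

R_O ≈ 3670 kg O₂/d

Correct the yield for decay: Y_obs = Y/(1 + k_d θ_c) = 0.418 / (1 + 0.105 × 7.74) = 0.418 / 1.813 = 0.2306.
Mass of bCOD removed per day: Q(S₀ − S) = 1450 × 3764 g/m³ = 5458 kg/d.
P_X = Y_obs·Q·(S₀ − S) = 0.2306 × 5458 = 1259 kg VSS/d.
Carbonaceous O₂ demand = substrate oxidised − cell-mass equivalent = 5458 − 1.42 × 1259 = 3671 kg O₂/d.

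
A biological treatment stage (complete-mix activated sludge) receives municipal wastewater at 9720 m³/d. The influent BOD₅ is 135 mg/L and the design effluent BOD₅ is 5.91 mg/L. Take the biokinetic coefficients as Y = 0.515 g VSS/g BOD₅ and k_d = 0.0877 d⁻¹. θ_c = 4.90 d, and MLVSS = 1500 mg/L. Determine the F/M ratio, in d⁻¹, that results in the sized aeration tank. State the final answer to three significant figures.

F/M ≈ 0.593 d⁻¹

Rearranging the biomass balance for a CMAS with decay, V = Y·Q·ΔS·θ_c / [X·(1+k_d θ_c)] = 0.515 × 9720 × (135 − 5.91) × 4.90 / [1500 × (1 + 0.0877 × 4.90)] = 3.17×10^6 / 2145 = 1476 m³.
F/M = Q·S₀ / (V·X) = 9720 × 135 / (1476 × 1500) = 0.5925 g BOD₅·(g VSS·d)⁻¹.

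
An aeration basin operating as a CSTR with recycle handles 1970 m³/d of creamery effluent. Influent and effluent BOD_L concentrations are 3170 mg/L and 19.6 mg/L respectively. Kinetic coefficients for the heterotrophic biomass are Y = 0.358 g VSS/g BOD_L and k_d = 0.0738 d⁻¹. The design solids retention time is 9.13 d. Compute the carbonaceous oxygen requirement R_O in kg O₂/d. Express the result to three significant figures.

The observed yield is Y_obs = Y/(1 + k_d·θ_c) = 0.358 / (1 + 0.0738 × 9.13) = 0.358 / 1.674 = 0.2139 g VSS per g BOD_L removed.
Mass of BOD_L removed per day: Q(S₀ − S) = 1970 × 3150 g/m³ = 6206 kg/d.
P_X = Y_obs·Q·(S₀ − S) = 0.2139 × 6206 = 1327 kg VSS/d.
R_O = Q·(S₀ − S) − 1.42·P_X = 6206 − 1.42 × 1327 = 4321 kg O₂/d.

R_O ≈ 4320 kg O₂/d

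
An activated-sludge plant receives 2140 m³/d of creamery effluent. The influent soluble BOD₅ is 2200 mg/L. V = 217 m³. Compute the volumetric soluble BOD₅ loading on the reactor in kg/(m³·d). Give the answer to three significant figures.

Volumetric loading L_v = Q·S₀ / V = 2140 × 2200 g/m³ / 217.0 m³ = 21696 g/(m³·d) = 21.70 kg soluble BOD₅/(m³·d).

L_v ≈ 21.7 kg soluble BOD₅/(m³·d)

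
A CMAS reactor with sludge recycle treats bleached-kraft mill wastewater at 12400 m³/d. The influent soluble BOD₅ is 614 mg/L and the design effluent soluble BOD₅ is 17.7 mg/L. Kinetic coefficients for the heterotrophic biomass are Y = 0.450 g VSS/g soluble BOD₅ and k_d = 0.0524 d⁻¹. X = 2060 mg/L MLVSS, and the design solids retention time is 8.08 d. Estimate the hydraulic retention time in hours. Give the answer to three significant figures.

τ ≈ 17.7 h

From the SRT design equation V = Y Q (S₀−S) θ_c / [X (1 + k_d θ_c)] = 0.450 × 12400 × (614 − 17.7) × 8.08 / [2060 × (1 + 0.0524 × 8.08)] = 2.69×10^7 / 2932 = 9169 m³.
HRT = V/Q = 9169 m³ / 12400 m³·d⁻¹ = 0.7394 d × 24 = 17.75 h.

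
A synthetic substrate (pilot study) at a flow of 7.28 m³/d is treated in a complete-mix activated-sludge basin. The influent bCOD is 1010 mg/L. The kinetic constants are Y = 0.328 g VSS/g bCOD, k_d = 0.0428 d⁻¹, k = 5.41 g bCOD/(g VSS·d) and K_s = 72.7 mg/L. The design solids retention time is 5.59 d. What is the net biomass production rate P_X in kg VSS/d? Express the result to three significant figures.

Effluent substrate depends only on kinetics and SRT: S = K_s(1 + k_d θ_c) / [θ_c(Yk − k_d) − 1] = 72.7 × (1 + 0.0428 × 5.59) / [5.59 × (0.328 × 5.41 − 0.0428) − 1] = 90.09 / 8.680 = 10.38 mg/L.
Y_obs = Y / (1 + k_d θ_c) = 0.328 / (1 + 0.0428 × 5.59) = 0.328 / 1.239 = 0.2647.
Substrate removed = Q·(S₀ − S) = 7.28 m³/d × (1010 − 10.4) g/m³ = 7.28×10^3 g/d = 7.277 kg/d.
P_X = Y_obs · Q(S₀ − S) = 0.2647 × 7.277 = 1.926 kg VSS/d.

P_X ≈ 1.93 kg VSS/d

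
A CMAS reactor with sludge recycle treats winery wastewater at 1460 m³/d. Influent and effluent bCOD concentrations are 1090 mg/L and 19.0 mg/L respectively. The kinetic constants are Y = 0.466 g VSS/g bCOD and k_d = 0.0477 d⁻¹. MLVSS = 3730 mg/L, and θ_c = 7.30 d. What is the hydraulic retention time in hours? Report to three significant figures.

From the SRT design equation V = Y Q (S₀−S) θ_c / [X (1 + k_d θ_c)] = 0.466 × 1460 × (1090 − 19.0) × 7.30 / [3730 × (1 + 0.0477 × 7.30)] = 5.32×10^6 / 5029 = 1058 m³.
Hydraulic retention time τ = V/Q = 1058 / 1460 = 0.7245 d = 17.39 h.

τ ≈ 17.4 h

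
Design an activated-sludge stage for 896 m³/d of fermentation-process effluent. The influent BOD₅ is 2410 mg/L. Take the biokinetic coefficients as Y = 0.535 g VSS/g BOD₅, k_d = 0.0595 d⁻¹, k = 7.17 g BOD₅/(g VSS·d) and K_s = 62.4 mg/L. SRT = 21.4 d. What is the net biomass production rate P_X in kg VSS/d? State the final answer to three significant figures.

For a completely mixed reactor with recycle the Lawrence–McCarty relation gives S = K_s·(1 + k_d·θ_c) / [θ_c·(Y·k − k_d) − 1] = 62.4 × (1 + 0.0595 × 21.4) / [21.4 × (0.535 × 7.17 − 0.0595) − 1] = 141.9 / 79.82 = 1.777 mg/L.
The observed yield is Y_obs = Y/(1 + k_d·θ_c) = 0.535 / (1 + 0.0595 × 21.4) = 0.535 / 2.273 = 0.2353 g VSS per g BOD₅ removed.
Mass of BOD₅ removed per day: Q(S₀ − S) = 896 × 2408 g/m³ = 2158 kg/d.
Biomass produced: P_X = Y_obs·Q·ΔS = 0.2353 × 2158 ≈ 507.8 kg VSS/d.

P_X ≈ 508 kg VSS/d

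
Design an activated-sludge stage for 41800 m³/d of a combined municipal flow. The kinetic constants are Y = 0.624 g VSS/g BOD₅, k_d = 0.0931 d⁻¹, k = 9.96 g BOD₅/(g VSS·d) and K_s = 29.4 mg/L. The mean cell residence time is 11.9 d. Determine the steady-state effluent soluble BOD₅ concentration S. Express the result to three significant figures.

For a completely mixed reactor with recycle the Lawrence–McCarty relation gives S = K_s·(1 + k_d·θ_c) / [θ_c·(Y·k − k_d) − 1] = 29.4 × (1 + 0.0931 × 11.9) / [11.9 × (0.624 × 9.96 − 0.0931) − 1] = 61.97 / 71.85 = 0.8625 mg/L.

S ≈ 0.863 mg/L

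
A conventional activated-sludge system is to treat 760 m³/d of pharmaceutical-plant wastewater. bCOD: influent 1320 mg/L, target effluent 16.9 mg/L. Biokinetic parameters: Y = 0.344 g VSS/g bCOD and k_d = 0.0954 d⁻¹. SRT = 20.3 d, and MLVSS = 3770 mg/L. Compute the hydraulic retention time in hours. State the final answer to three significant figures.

τ ≈ 19.7 h

Rearranging the biomass balance for a CMAS with decay, V = Y·Q·ΔS·θ_c / [X·(1+k_d θ_c)] = 0.344 × 760 × (1320 − 16.9) × 20.3 / [3770 × (1 + 0.0954 × 20.3)] = 6.92×10^6 / 11071 = 624.7 m³.
τ = V/Q = 624.7/760 = 0.8219 d, or 19.73 h.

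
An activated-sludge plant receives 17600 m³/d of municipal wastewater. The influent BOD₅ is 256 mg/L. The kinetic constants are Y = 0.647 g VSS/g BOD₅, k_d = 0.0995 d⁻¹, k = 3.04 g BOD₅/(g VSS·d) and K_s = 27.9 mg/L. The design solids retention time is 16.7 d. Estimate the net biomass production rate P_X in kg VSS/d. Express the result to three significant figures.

Effluent substrate depends only on kinetics and SRT: S = K_s(1 + k_d θ_c) / [θ_c(Yk − k_d) − 1] = 27.9 × (1 + 0.0995 × 16.7) / [16.7 × (0.647 × 3.04 − 0.0995) − 1] = 74.26 / 30.19 = 2.460 mg/L.
Y_obs = Y / (1 + k_d θ_c) = 0.647 / (1 + 0.0995 × 16.7) = 0.647 / 2.662 = 0.2431.
Mass of BOD₅ removed per day: Q(S₀ − S) = 17600 × 253.5 g/m³ = 4462 kg/d.
Biomass produced: P_X = Y_obs·Q·ΔS = 0.2431 × 4462 ≈ 1085 kg VSS/d.

P_X ≈ 1080 kg VSS/d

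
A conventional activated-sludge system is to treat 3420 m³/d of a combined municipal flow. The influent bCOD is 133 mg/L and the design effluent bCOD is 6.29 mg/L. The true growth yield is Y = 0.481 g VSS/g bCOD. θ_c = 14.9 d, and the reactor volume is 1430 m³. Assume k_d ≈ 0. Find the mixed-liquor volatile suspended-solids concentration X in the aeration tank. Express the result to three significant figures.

X ≈ 2170 mg/L

X = Y·Q·ΔS·θ_c / V = 0.481 × 3420 × (133 − 6.29) × 14.9 / 1430 = 2172 mg/L.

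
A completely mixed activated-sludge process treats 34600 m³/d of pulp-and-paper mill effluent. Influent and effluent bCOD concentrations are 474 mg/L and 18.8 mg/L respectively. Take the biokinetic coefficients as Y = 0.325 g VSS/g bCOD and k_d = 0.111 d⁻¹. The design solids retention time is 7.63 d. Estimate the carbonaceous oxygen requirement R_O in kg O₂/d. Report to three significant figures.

The observed yield is Y_obs = Y/(1 + k_d·θ_c) = 0.325 / (1 + 0.111 × 7.63) = 0.325 / 1.847 = 0.1760 g VSS per g bCOD removed.
Q·(S₀ − S) = 34600 × (474 − 18.8) × 10⁻³ = 15750 kg/d removed.
Biomass synthesised: P_X = Y_obs × 15750 = 2771 kg VSS/d.
Carbonaceous O₂ demand = substrate oxidised − cell-mass equivalent = 15750 − 1.42 × 2771 = 11814 kg O₂/d.

R_O ≈ 11800 kg O₂/d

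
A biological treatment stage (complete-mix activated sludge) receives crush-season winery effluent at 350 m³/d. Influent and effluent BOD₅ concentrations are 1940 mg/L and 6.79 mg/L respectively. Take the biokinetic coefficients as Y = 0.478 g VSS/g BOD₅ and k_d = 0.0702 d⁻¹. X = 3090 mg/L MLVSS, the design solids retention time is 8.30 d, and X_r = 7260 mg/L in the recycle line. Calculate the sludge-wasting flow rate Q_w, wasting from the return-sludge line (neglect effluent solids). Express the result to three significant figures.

Rearranging the biomass balance for a CMAS with decay, V = Y·Q·ΔS·θ_c / [X·(1+k_d θ_c)] = 0.478 × 350 × (1940 − 6.79) × 8.30 / [3090 × (1 + 0.0702 × 8.30)] = 2.68×10^6 / 4890 = 548.9 m³.
Q_w = (V·X)/(θ_c X_r) = 548.9 × 3090 / (8.30 × 7260) = 28.15 m³/d.

Q_w ≈ 28.1 m³/d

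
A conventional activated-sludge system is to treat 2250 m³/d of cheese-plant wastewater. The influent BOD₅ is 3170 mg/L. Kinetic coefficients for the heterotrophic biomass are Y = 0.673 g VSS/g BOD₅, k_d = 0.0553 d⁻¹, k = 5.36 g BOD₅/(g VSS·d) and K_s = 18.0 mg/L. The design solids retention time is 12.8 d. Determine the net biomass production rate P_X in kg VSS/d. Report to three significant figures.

P_X ≈ 2810 kg VSS/d

Effluent substrate depends only on kinetics and SRT: S = K_s(1 + k_d θ_c) / [θ_c(Yk − k_d) − 1] = 18.0 × (1 + 0.0553 × 12.8) / [12.8 × (0.673 × 5.36 − 0.0553) − 1] = 30.74 / 44.47 = 0.6914 mg/L.
Correct the yield for decay: Y_obs = Y/(1 + k_d θ_c) = 0.673 / (1 + 0.0553 × 12.8) = 0.673 / 1.708 = 0.3941.
Q·(S₀ − S) = 2250 × (3170 − 0.691) × 10⁻³ = 7131 kg/d removed.
Biomass produced: P_X = Y_obs·Q·ΔS = 0.3941 × 7131 ≈ 2810 kg VSS/d.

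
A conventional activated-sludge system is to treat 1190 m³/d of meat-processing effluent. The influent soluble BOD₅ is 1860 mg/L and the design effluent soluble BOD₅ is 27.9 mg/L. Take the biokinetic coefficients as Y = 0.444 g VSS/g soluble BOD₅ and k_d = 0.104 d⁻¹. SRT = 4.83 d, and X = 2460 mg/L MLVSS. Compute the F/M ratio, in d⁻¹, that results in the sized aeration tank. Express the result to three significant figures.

Rearranging the biomass balance for a CMAS with decay, V = Y·Q·ΔS·θ_c / [X·(1+k_d θ_c)] = 0.444 × 1190 × (1860 − 27.9) × 4.83 / [2460 × (1 + 0.104 × 4.83)] = 4.68×10^6 / 3696 = 1265 m³.
F/M = Q·S₀ / (V·X) = 1190 × 1860 / (1265 × 2460) = 0.7112 g soluble BOD₅·(g VSS·d)⁻¹.

F/M ≈ 0.711 d⁻¹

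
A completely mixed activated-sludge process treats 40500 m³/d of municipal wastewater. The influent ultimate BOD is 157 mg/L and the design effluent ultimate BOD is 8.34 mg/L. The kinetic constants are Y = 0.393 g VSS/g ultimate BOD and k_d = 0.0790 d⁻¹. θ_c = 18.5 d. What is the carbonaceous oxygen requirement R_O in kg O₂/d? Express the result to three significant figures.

R_O ≈ 4660 kg O₂/d

The observed yield is Y_obs = Y/(1 + k_d·θ_c) = 0.393 / (1 + 0.0790 × 18.5) = 0.393 / 2.462 = 0.1597 g VSS per g ultimate BOD removed.
Mass of ultimate BOD removed per day: Q(S₀ − S) = 40500 × 148.7 g/m³ = 6021 kg/d.
P_X = Y_obs·Q·(S₀ − S) = 0.1597 × 6021 = 961.3 kg VSS/d.
R_O = Q·(S₀ − S) − 1.42·P_X = 6021 − 1.42 × 961.3 = 4656 kg O₂/d.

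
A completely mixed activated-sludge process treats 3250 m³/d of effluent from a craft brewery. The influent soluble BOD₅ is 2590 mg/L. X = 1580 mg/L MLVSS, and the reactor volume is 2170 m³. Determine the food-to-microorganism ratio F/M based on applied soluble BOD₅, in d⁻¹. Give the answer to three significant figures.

F/M = applied load / biomass = Q·S₀/(V·X) = 3250 × 2590 / (2170 × 1580) = 2.455 d⁻¹.

F/M ≈ 2.46 d⁻¹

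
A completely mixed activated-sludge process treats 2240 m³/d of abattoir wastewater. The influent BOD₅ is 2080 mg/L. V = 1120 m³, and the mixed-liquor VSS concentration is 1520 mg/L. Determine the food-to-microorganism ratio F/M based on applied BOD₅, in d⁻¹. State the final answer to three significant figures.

F/M ≈ 2.74 d⁻¹

Food-to-microorganism ratio F/M = Q S₀ / (V X) = 2240 × 2080 / (1120 × 1520) = 2.737 d⁻¹.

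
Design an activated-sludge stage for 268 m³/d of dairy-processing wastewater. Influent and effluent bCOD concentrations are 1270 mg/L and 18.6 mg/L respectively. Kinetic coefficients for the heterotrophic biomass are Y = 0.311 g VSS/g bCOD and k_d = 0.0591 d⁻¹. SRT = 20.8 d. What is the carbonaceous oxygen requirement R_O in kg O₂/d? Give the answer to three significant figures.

R_O ≈ 269 kg O₂/d

Observed yield with endogenous decay: Y_obs = Y / (1 + k_d·θ_c) = 0.311 / (1 + 0.0591 × 20.8) = 0.311 / 2.229 = 0.1395 g VSS/g bCOD.
ΔS = 1270 − 18.6 = 1251 mg/L, so the substrate removal rate is 268 × 1251/1000 = 335.4 kg bCOD/d.
Biomass synthesised: P_X = Y_obs × 335.4 = 46.79 kg VSS/d.
Carbonaceous O₂ demand = substrate oxidised − cell-mass equivalent = 335.4 − 1.42 × 46.79 = 268.9 kg O₂/d.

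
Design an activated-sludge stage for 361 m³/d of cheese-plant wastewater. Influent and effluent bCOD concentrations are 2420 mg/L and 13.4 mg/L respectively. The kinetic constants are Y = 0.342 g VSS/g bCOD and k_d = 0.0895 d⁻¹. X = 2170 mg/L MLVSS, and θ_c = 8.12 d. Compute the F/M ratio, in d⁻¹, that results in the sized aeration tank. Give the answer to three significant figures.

From the SRT design equation V = Y Q (S₀−S) θ_c / [X (1 + k_d θ_c)] = 0.342 × 361 × (2420 − 13.4) × 8.12 / [2170 × (1 + 0.0895 × 8.12)] = 2.41×10^6 / 3747 = 643.9 m³.
F/M = Q·S₀ / (V·X) = 361 × 2420 / (643.9 × 2170) = 0.6253 g bCOD·(g VSS·d)⁻¹.

F/M ≈ 0.625 d⁻¹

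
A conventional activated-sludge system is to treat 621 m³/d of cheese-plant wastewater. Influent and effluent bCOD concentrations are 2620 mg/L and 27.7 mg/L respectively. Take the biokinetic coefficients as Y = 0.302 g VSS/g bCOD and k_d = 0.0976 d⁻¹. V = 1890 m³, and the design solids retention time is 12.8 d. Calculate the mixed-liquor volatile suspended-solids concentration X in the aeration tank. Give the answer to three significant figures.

From V·X·(1 + k_d·θ_c) = Y·Q·(S₀ − S)·θ_c: X = 0.302 × 621 × (2620 − 27.7) × 12.8 / [1890 × (1 + 0.0976 × 12.8)] = 1464 mg/L.

X ≈ 1460 mg/L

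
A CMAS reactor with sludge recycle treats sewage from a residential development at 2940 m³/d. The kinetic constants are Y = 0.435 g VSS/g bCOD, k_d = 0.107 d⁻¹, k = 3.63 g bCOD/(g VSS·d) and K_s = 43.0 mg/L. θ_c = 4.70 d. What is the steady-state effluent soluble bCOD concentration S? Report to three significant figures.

For a completely mixed reactor with recycle the Lawrence–McCarty relation gives S = K_s·(1 + k_d·θ_c) / [θ_c·(Y·k − k_d) − 1] = 43.0 × (1 + 0.107 × 4.70) / [4.70 × (0.435 × 3.63 − 0.107) − 1] = 64.62 / 5.919 = 10.92 mg/L.

S ≈ 10.9 mg/L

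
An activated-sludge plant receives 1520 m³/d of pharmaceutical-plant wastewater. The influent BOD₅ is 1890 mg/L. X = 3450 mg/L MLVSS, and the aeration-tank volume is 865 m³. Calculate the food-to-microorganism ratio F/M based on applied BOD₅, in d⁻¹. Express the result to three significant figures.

F/M = applied load / biomass = Q·S₀/(V·X) = 1520 × 1890 / (865.0 × 3450) = 0.9627 d⁻¹.

F/M ≈ 0.963 d⁻¹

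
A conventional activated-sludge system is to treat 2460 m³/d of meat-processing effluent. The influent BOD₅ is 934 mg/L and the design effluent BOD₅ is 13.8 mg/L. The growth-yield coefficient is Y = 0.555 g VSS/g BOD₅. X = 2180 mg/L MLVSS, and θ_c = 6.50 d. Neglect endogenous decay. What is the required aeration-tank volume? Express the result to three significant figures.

V ≈ 3750 m³

Biomass mass balance (decay neglected): V·X = Y·Q·(S₀ − S)·θ_c, so V = 0.555 × 2460 × (934 − 13.8) × 6.50 / 2180 = 3746 m³.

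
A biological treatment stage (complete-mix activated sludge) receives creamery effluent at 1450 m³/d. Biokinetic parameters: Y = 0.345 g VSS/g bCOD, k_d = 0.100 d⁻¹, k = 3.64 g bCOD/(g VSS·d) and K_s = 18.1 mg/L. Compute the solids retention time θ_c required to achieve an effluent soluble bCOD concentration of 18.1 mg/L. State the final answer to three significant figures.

Specific growth rate at S = 18.1 mg/L: μ = YkS/(K_s+S) = 0.345·3.64·18.1/(18.1+18.1) = 0.6279 d⁻¹.
1/θ_c = 0.6279 − 0.100 = 0.5279 d⁻¹, so θ_c = 1.894 d.

θ_c ≈ 1.89 d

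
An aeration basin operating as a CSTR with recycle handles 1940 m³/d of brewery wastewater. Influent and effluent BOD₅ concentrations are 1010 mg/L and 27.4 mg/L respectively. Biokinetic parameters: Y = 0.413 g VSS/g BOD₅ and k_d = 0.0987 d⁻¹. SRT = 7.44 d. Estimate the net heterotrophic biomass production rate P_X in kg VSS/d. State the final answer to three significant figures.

P_X ≈ 454 kg VSS/d

The observed yield is Y_obs = Y/(1 + k_d·θ_c) = 0.413 / (1 + 0.0987 × 7.44) = 0.413 / 1.734 = 0.2381 g VSS per g BOD₅ removed.
Substrate removed = Q·(S₀ − S) = 1940 m³/d × (1010 − 27.4) g/m³ = 1.91×10^6 g/d = 1906 kg/d.
Biomass produced: P_X = Y_obs·Q·ΔS = 0.2381 × 1906 ≈ 453.9 kg VSS/d.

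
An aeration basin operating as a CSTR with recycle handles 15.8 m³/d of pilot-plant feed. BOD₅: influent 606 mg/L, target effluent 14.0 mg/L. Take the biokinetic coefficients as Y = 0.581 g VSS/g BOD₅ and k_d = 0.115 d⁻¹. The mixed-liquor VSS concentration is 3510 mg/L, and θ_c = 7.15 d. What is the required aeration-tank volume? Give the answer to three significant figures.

From the SRT design equation V = Y Q (S₀−S) θ_c / [X (1 + k_d θ_c)] = 0.581 × 15.8 × (606 − 14.0) × 7.15 / [3510 × (1 + 0.115 × 7.15)] = 3.89×10^4 / 6396 = 6.075 m³.

V ≈ 6.07 m³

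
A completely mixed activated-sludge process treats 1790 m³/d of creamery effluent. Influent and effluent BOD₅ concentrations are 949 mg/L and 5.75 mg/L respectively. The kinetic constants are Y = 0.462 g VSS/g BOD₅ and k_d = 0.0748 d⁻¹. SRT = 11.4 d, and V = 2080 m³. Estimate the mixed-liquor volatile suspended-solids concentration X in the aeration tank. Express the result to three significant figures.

X ≈ 2310 mg/L

Solving the biomass balance for X: X = Y Q (S₀−S) θ_c / [V (1+k_d θ_c)] = 0.462 × 1790 × (949 − 5.75) × 11.4 / [2080 × (1 + 0.0748 × 11.4)] = 2308 mg/L.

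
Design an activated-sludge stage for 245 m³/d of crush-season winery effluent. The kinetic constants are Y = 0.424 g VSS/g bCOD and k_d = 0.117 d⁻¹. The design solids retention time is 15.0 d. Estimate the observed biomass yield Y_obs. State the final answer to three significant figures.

The observed yield is Y_obs = Y/(1 + k_d·θ_c) = 0.424 / (1 + 0.117 × 15.0) = 0.424 / 2.755 = 0.1539 g VSS per g bCOD removed.

Y_obs ≈ 0.154 g VSS/g bCOD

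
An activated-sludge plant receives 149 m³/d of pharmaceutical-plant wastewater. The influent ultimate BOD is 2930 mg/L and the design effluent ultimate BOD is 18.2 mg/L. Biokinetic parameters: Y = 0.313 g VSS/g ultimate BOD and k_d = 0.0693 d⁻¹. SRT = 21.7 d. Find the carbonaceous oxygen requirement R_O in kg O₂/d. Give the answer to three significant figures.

Correct the yield for decay: Y_obs = Y/(1 + k_d θ_c) = 0.313 / (1 + 0.0693 × 21.7) = 0.313 / 2.504 = 0.1250.
Mass of ultimate BOD removed per day: Q(S₀ − S) = 149 × 2912 g/m³ = 433.9 kg/d.
Biomass synthesised: P_X = Y_obs × 433.9 = 54.24 kg VSS/d.
R_O = Q·(S₀ − S) − 1.42·P_X = 433.9 − 1.42 × 54.24 = 356.8 kg O₂/d.

R_O ≈ 357 kg O₂/d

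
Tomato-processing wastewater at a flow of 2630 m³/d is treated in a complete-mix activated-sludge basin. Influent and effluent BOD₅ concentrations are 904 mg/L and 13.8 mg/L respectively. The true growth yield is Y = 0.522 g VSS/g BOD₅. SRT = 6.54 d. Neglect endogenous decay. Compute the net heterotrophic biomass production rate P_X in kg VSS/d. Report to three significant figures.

No decay correction is needed, so Y_obs = Y = 0.522.
Mass of BOD₅ removed per day: Q(S₀ − S) = 2630 × 890.2 g/m³ = 2341 kg/d.
P_X = Y_obs · Q(S₀ − S) = 0.5220 × 2341 = 1222 kg VSS/d.

P_X ≈ 1220 kg VSS/d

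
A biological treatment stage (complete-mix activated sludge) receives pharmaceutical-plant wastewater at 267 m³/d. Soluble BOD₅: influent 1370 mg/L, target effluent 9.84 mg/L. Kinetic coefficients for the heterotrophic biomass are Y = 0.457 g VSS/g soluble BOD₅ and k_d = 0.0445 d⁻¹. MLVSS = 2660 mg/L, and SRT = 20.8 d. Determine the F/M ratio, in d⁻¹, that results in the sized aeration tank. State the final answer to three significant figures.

F/M ≈ 0.204 d⁻¹

Steady-state biomass mass balance: V·X·(1 + k_d·θ_c) = Y·Q·(S₀ − S)·θ_c, so V = 0.457 × 267 × (1370 − 9.84) × 20.8 / [2660 × (1 + 0.0445 × 20.8)] = 3.45×10^6 / 5122 = 674.0 m³.
F/M = applied load / biomass = Q·S₀/(V·X) = 267 × 1370 / (674.0 × 2660) = 0.2040 d⁻¹.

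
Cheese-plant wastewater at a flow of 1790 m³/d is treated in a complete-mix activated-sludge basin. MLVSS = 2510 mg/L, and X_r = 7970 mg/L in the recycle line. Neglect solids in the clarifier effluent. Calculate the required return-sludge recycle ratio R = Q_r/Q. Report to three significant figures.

Solids balance on the clarifier gives (1+R)X = R·X_r, so R = X/(X_r − X) = 2510 / (7970 − 2510) = 0.4597.

R ≈ 0.460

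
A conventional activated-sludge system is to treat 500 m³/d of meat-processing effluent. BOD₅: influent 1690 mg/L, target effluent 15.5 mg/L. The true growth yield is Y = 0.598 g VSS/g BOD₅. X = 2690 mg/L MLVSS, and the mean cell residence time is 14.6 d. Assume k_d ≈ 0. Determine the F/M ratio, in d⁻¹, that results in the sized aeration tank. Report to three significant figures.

F/M ≈ 0.116 d⁻¹

V·X = Y·Q·ΔS·θ_c gives V = 0.598 × 500 × (1690 − 15.5) × 14.6 / 2690 = 2717 m³.
F/M = Q·S₀ / (V·X) = 500 × 1690 / (2717 × 2690) = 0.1156 g BOD₅·(g VSS·d)⁻¹.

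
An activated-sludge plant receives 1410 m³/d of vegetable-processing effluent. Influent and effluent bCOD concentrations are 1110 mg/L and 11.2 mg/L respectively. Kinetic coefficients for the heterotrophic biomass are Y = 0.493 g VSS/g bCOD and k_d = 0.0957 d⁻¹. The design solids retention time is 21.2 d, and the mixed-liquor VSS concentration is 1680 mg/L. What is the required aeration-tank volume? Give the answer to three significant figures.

From the SRT design equation V = Y Q (S₀−S) θ_c / [X (1 + k_d θ_c)] = 0.493 × 1410 × (1110 − 11.2) × 21.2 / [1680 × (1 + 0.0957 × 21.2)] = 1.62×10^7 / 5088 = 3182 m³.

V ≈ 3180 m³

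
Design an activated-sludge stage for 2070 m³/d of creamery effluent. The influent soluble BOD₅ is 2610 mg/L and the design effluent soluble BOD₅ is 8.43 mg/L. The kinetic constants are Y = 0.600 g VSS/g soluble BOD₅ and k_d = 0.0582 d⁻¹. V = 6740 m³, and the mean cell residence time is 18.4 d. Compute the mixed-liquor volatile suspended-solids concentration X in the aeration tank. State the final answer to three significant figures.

X ≈ 4260 mg/L

From V·X·(1 + k_d·θ_c) = Y·Q·(S₀ − S)·θ_c: X = 0.600 × 2070 × (2610 − 8.43) × 18.4 / [6740 × (1 + 0.0582 × 18.4)] = 4260 mg/L.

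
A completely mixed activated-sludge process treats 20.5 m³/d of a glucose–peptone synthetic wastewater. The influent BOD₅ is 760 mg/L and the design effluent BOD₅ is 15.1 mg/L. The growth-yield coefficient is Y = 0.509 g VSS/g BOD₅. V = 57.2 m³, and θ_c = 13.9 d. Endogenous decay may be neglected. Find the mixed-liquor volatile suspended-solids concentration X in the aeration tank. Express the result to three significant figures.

Without decay, X = Y Q (S₀−S) θ_c / V = 0.509 × 20.5 × (760 − 15.1) × 13.9 / 57.2 = 1889 mg/L.

X ≈ 1890 mg/L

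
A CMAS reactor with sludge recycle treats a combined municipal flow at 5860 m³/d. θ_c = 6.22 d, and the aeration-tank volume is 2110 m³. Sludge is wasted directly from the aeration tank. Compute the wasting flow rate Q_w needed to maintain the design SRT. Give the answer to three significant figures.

Wasting from the aeration tank: Q_w = V / θ_c = 2110 / 6.22 = 339.2 m³/d.

Q_w ≈ 339 m³/d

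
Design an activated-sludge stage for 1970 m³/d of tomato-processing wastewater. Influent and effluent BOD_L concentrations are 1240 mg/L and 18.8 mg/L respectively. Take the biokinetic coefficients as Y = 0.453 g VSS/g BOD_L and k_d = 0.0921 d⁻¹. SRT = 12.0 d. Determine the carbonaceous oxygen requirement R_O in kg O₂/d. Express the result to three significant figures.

R_O ≈ 1670 kg O₂/d

Y_obs = Y / (1 + k_d θ_c) = 0.453 / (1 + 0.0921 × 12.0) = 0.453 / 2.105 = 0.2152.
Mass of BOD_L removed per day: Q(S₀ − S) = 1970 × 1221 g/m³ = 2406 kg/d.
Biomass synthesised: P_X = Y_obs × 2406 = 517.7 kg VSS/d.
R_O = Q·(S₀ − S) − 1.42·P_X = 2406 − 1.42 × 517.7 = 1671 kg O₂/d.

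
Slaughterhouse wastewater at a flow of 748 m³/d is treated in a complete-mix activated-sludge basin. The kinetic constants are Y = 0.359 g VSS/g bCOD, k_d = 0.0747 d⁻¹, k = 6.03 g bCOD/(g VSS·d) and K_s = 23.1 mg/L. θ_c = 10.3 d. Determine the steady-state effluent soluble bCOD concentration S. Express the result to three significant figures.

S ≈ 1.99 mg/L

From the Monod/SRT balance for a CMAS, S = K_s·(1+k_d θ_c)/[θ_c·(Y k − k_d) − 1] = 23.1 × (1 + 0.0747 × 10.3) / [10.3 × (0.359 × 6.03 − 0.0747) − 1] = 40.87 / 20.53 = 1.991 mg/L.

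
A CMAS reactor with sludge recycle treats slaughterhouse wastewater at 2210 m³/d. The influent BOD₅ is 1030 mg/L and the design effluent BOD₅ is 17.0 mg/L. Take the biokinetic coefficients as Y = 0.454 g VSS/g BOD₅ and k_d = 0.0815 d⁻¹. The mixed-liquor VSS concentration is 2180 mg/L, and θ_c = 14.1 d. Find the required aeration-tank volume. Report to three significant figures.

Rearranging the biomass balance for a CMAS with decay, V = Y·Q·ΔS·θ_c / [X·(1+k_d θ_c)] = 0.454 × 2210 × (1030 − 17.0) × 14.1 / [2180 × (1 + 0.0815 × 14.1)] = 1.43×10^7 / 4685 = 3059 m³.

V ≈ 3060 m³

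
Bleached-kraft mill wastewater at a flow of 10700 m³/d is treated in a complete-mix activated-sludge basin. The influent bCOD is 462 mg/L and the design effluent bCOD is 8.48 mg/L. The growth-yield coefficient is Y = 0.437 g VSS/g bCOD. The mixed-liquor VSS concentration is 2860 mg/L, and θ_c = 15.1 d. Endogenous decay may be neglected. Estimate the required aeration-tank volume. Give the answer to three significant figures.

With k_d = 0 the design equation reduces to V = Y Q (S₀−S) θ_c / X = 0.437 × 10700 × (462 − 8.48) × 15.1 / 2860 = 11196 m³.

V ≈ 11200 m³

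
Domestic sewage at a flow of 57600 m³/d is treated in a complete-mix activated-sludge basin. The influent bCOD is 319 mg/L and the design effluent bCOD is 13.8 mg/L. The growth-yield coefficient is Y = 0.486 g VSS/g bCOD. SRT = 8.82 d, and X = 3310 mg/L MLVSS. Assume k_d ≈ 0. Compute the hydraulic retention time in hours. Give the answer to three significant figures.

V·X = Y·Q·ΔS·θ_c gives V = 0.486 × 57600 × (319 − 13.8) × 8.82 / 3310 = 22766 m³.
τ = V/Q = 22766/57600 = 0.3952 d, or 9.486 h.

τ ≈ 9.49 h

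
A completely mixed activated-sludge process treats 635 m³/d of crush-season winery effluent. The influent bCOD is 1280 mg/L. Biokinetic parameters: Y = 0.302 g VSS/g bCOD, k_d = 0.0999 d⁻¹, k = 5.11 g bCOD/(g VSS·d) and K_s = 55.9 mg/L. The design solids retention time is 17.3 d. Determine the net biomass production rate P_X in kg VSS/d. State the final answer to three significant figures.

From the Monod/SRT balance for a CMAS, S = K_s·(1+k_d θ_c)/[θ_c·(Y k − k_d) − 1] = 55.9 × (1 + 0.0999 × 17.3) / [17.3 × (0.302 × 5.11 − 0.0999) − 1] = 152.5 / 23.97 = 6.363 mg/L.
Observed yield with endogenous decay: Y_obs = Y / (1 + k_d·θ_c) = 0.302 / (1 + 0.0999 × 17.3) = 0.302 / 2.728 = 0.1107 g VSS/g bCOD.
Substrate removed = Q·(S₀ − S) = 635 m³/d × (1280 − 6.36) g/m³ = 8.09×10^5 g/d = 808.8 kg/d.
Biomass produced: P_X = Y_obs·Q·ΔS = 0.1107 × 808.8 ≈ 89.52 kg VSS/d.

P_X ≈ 89.5 kg VSS/d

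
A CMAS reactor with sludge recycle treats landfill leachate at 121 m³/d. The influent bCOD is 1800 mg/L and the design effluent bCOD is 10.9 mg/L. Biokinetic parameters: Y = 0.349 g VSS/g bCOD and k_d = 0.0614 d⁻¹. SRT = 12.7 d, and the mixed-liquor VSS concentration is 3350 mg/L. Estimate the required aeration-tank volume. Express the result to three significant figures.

V ≈ 161 m³

Rearranging the biomass balance for a CMAS with decay, V = Y·Q·ΔS·θ_c / [X·(1+k_d θ_c)] = 0.349 × 121 × (1800 − 10.9) × 12.7 / [3350 × (1 + 0.0614 × 12.7)] = 9.6×10^5 / 5962 = 160.9 m³.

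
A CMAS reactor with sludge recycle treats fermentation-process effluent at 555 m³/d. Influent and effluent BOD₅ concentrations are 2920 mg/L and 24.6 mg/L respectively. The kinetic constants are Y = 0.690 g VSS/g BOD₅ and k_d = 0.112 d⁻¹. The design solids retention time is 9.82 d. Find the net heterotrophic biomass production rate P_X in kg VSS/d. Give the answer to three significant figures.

P_X ≈ 528 kg VSS/d

Correct the yield for decay: Y_obs = Y/(1 + k_d θ_c) = 0.690 / (1 + 0.112 × 9.82) = 0.690 / 2.100 = 0.3286.
ΔS = 2920 − 24.6 = 2895 mg/L, so the substrate removal rate is 555 × 2895/1000 = 1607 kg BOD₅/d.
P_X = Y_obs · Q(S₀ − S) = 0.3286 × 1607 = 528.0 kg VSS/d.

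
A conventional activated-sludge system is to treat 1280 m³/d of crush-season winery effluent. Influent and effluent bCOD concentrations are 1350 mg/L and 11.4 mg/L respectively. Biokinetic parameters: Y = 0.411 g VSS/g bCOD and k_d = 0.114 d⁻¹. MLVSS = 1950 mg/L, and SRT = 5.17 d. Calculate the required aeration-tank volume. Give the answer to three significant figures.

V ≈ 1170 m³

Rearranging the biomass balance for a CMAS with decay, V = Y·Q·ΔS·θ_c / [X·(1+k_d θ_c)] = 0.411 × 1280 × (1350 − 11.4) × 5.17 / [1950 × (1 + 0.114 × 5.17)] = 3.64×10^6 / 3099 = 1175 m³.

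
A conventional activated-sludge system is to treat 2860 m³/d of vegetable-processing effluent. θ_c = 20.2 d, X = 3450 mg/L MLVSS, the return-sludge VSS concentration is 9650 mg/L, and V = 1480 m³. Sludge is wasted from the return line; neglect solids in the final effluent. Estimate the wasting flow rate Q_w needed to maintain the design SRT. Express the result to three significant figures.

Q_w ≈ 26.2 m³/d

Q_w = (V·X)/(θ_c X_r) = 1480 × 3450 / (20.2 × 9650) = 26.19 m³/d.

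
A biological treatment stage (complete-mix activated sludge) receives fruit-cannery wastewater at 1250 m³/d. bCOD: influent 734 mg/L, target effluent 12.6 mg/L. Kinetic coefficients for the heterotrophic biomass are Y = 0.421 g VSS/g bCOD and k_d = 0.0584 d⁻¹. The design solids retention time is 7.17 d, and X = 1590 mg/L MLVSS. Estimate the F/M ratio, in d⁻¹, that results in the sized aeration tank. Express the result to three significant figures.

Steady-state biomass mass balance: V·X·(1 + k_d·θ_c) = Y·Q·(S₀ − S)·θ_c, so V = 0.421 × 1250 × (734 − 12.6) × 7.17 / [1590 × (1 + 0.0584 × 7.17)] = 2.72×10^6 / 2256 = 1207 m³.
Food-to-microorganism ratio F/M = Q S₀ / (V X) = 1250 × 734 / (1207 × 1590) = 0.4782 d⁻¹.

F/M ≈ 0.478 d⁻¹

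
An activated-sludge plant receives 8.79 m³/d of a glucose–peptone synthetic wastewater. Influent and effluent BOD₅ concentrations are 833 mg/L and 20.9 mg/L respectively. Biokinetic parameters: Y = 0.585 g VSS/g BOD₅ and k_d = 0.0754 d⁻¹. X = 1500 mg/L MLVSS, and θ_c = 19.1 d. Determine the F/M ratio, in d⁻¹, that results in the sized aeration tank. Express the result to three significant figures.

Steady-state biomass mass balance: V·X·(1 + k_d·θ_c) = Y·Q·(S₀ − S)·θ_c, so V = 0.585 × 8.79 × (833 − 20.9) × 19.1 / [1500 × (1 + 0.0754 × 19.1)] = 7.98×10^4 / 3660 = 21.79 m³.
F/M = Q·S₀ / (V·X) = 8.79 × 833 / (21.79 × 1500) = 0.2240 g BOD₅·(g VSS·d)⁻¹.

F/M ≈ 0.224 d⁻¹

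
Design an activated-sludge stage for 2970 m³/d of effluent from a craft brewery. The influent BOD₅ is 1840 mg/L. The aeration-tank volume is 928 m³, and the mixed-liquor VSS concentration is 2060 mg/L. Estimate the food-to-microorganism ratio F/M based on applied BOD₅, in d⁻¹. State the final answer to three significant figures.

Food-to-microorganism ratio F/M = Q S₀ / (V X) = 2970 × 1840 / (928.0 × 2060) = 2.859 d⁻¹.

F/M ≈ 2.86 d⁻¹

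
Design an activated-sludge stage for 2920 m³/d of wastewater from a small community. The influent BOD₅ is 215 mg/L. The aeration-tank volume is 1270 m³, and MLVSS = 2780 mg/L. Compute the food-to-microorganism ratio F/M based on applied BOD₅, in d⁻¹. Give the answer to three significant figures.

F/M ≈ 0.178 d⁻¹

F/M = Q·S₀ / (V·X) = 2920 × 215 / (1270 × 2780) = 0.1778 g BOD₅·(g VSS·d)⁻¹.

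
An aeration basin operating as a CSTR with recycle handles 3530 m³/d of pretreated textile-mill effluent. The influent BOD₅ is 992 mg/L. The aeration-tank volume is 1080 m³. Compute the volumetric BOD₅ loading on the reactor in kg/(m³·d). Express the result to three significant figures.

L_v ≈ 3.24 kg BOD₅/(m³·d)

Applied BOD₅ load per unit volume = Q·S₀/V = (3530 × 992/1000)/1080 = 3.242 kg BOD₅·m⁻³·d⁻¹.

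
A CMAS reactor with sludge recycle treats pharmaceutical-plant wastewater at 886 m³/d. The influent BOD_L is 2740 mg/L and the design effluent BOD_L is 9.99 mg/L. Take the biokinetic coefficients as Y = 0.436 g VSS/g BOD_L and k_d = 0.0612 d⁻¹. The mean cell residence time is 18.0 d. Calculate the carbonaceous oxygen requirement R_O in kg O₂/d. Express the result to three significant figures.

The observed yield is Y_obs = Y/(1 + k_d·θ_c) = 0.436 / (1 + 0.0612 × 18.0) = 0.436 / 2.102 = 0.2075 g VSS per g BOD_L removed.
Substrate removed = Q·(S₀ − S) = 886 m³/d × (2740 − 9.99) g/m³ = 2.42×10^6 g/d = 2419 kg/d.
Net sludge production P_X = 0.2075 × 2419 = 501.8 kg VSS/d.
Carbonaceous O₂ demand = substrate oxidised − cell-mass equivalent = 2419 − 1.42 × 501.8 = 1706 kg O₂/d.

R_O ≈ 1710 kg O₂/d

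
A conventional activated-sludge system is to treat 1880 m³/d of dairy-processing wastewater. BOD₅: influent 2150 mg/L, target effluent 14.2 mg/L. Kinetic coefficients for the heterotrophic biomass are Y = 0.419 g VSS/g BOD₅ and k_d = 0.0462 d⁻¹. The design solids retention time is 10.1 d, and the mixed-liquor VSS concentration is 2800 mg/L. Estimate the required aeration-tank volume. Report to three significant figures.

V ≈ 4140 m³

Steady-state biomass mass balance: V·X·(1 + k_d·θ_c) = Y·Q·(S₀ − S)·θ_c, so V = 0.419 × 1880 × (2150 − 14.2) × 10.1 / [2800 × (1 + 0.0462 × 10.1)] = 1.7×10^7 / 4107 = 4138 m³.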